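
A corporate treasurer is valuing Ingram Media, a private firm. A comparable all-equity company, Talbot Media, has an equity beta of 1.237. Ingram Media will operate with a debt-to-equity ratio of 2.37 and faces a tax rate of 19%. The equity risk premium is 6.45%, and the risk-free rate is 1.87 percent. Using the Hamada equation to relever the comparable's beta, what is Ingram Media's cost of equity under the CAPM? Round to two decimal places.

25.17%

β_L = β_U × [1 + (1 − t)(D/E)] = 1.237 × [1 + (1 − 0.19) × 2.37]
    = 1.237 × [1 + 0.81 × 2.37] = 1.237 × 2.9197 = 3.6117
E(R) = R_f + β_L × MRP = 1.87% + 3.6117 × 6.45% = 25.17%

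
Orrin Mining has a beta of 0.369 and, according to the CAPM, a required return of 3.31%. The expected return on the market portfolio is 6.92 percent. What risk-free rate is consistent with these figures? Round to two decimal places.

1.20%

E(R) = R_f + β(E(R_m) − R_f) = R_f(1 − β) + β·E(R_m)
3.31% = R_f × (1 − 0.369) + 0.369 × 6.92%
3.31% = R_f × 0.631 + 2.55348%
R_f = (3.31% − 2.55348%) / 0.631 = 1.20%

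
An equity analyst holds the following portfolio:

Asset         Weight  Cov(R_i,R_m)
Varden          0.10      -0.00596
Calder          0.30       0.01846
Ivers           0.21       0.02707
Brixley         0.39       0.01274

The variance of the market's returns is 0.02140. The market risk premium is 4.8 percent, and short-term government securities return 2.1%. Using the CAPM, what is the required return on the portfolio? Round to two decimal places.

β_Varden = -0.00596 / 0.02140 = -0.2785
β_Calder = 0.01846 / 0.02140 = 0.8626
β_Ivers = 0.02707 / 0.02140 = 1.2650
β_Brixley = 0.01274 / 0.02140 = 0.5953
β_P = Σ w_i β_i = 0.10×-0.2785 + 0.30×0.8626 + 0.21×1.2650 + 0.39×0.5953 = 0.7287
E(R_P) = R_f + β_P × MRP = 2.1% + 0.7287 × 4.8% = 5.60%

5.60%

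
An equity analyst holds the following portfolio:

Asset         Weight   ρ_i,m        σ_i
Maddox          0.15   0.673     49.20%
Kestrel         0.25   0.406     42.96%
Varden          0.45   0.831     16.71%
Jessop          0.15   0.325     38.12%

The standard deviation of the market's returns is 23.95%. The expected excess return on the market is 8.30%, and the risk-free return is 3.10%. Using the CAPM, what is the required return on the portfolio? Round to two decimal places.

β_Maddox = 0.673 × 49.20% / 23.95% = 1.3825
β_Kestrel = 0.406 × 42.96% / 23.95% = 0.7283
β_Varden = 0.831 × 16.71% / 23.95% = 0.5798
β_Jessop = 0.325 × 38.12% / 23.95% = 0.5173
β_P = Σ w_i β_i = 0.15×1.3825 + 0.25×0.7283 + 0.45×0.5798 + 0.15×0.5173 = 0.7280
E(R_P) = R_f + β_P × MRP = 3.10% + 0.7280 × 8.30% = 9.14%

9.14%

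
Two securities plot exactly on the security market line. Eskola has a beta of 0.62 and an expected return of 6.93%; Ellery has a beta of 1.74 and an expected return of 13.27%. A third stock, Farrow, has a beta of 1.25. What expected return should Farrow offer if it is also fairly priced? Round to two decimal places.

MRP (SML slope) = (13.27% − 6.93%) / (1.74 − 0.62) = 6.34% / 1.12 = 5.6607%
R_f (intercept) = 6.93% − 0.62 × 5.6607% = 3.4204%
E(R_Farrow) = R_f + β × MRP = 3.4204% + 1.25 × 5.6607% = 10.50%

10.50%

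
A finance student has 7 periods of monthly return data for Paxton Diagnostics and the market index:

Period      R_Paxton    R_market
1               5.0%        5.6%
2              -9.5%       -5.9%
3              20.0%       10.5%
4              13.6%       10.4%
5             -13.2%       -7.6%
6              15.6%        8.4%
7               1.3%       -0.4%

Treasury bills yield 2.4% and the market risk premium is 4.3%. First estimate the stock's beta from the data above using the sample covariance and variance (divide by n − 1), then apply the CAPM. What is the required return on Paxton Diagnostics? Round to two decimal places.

Mean R_i = (5.0 − 9.5 + 20.0 + 13.6 − 13.2 + 15.6 + 1.3) / 7 = 4.6857%
Mean R_m = (5.6 − 5.9 + 10.5 + 10.4 − 7.6 + 8.4 − 0.4) / 7 = 3.0000%
Σ(R_i − R̄_i)(R_m − R̄_m) = 567.9300  ⇒  Cov = 567.9300 / 6 = 94.6550
Σ(R_m − R̄_m)² = 350.0600  ⇒  Var(R_m) = 350.0600 / 6 = 58.3433
β = Cov / Var(R_m) = 94.6550 / 58.3433 = 1.6224
E(R) = R_f + β × MRP = 2.4% + 1.6224 × 4.3% = 9.38%

9.38%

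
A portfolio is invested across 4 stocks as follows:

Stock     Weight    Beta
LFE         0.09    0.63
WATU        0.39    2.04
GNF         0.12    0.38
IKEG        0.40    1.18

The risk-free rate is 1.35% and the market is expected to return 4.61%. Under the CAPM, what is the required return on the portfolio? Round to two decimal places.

β_P = Σ w_i β_i = 0.09×0.63 + 0.39×2.04 + 0.12×0.38 + 0.40×1.18 = 1.3699
MRP = 4.61% − 1.35% = 3.26%
E(R_P) = R_f + β_P × MRP = 1.35% + 1.3699 × 3.26% = 5.82%

5.82%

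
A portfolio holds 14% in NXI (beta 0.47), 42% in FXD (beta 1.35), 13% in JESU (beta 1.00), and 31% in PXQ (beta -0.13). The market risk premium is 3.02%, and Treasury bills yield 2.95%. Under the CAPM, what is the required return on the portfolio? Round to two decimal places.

β_P = Σ w_i β_i = 0.14×0.47 + 0.42×1.35 + 0.13×1.00 + 0.31×-0.13 = 0.7225
E(R_P) = R_f + β_P × MRP = 2.95% + 0.7225 × 3.02% = 5.13%

5.13%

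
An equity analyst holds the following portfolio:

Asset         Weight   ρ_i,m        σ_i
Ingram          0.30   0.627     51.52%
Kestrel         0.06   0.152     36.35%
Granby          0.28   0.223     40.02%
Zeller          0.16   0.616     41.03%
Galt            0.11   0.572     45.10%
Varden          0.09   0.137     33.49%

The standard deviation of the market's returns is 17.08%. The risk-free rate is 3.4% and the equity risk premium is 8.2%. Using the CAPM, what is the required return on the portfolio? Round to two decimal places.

12.91%

β_Ingram = 0.627 × 51.52% / 17.08% = 1.8913
β_Kestrel = 0.152 × 36.35% / 17.08% = 0.3235
β_Granby = 0.223 × 40.02% / 17.08% = 0.5225
β_Zeller = 0.616 × 41.03% / 17.08% = 1.4798
β_Galt = 0.572 × 45.10% / 17.08% = 1.5104
β_Varden = 0.137 × 33.49% / 17.08% = 0.2686
β_P = Σ w_i β_i = 0.30×1.8913 + 0.06×0.3235 + 0.28×0.5225 + 0.16×1.4798 + 0.11×1.5104 + 0.09×0.2686 = 1.1602
E(R_P) = R_f + β_P × MRP = 3.4% + 1.1602 × 8.2% = 12.91%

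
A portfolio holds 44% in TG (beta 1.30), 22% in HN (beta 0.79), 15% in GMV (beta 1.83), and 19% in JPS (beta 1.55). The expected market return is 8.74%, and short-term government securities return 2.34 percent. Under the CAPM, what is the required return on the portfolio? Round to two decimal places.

10.75%

β_P = Σ w_i β_i = 0.44×1.30 + 0.22×0.79 + 0.15×1.83 + 0.19×1.55 = 1.3148
MRP = 8.74% − 2.34% = 6.40%
E(R_P) = R_f + β_P × MRP = 2.34% + 1.3148 × 6.40% = 10.75%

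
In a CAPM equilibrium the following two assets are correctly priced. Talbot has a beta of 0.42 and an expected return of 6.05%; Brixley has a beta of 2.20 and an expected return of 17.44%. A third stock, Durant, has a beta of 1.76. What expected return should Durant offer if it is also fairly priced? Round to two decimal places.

14.62%

MRP (SML slope) = (17.44% − 6.05%) / (2.20 − 0.42) = 11.39% / 1.78 = 6.3989%
R_f (intercept) = 6.05% − 0.42 × 6.3989% = 3.3625%
E(R_Durant) = R_f + β × MRP = 3.3625% + 1.76 × 6.3989% = 14.62%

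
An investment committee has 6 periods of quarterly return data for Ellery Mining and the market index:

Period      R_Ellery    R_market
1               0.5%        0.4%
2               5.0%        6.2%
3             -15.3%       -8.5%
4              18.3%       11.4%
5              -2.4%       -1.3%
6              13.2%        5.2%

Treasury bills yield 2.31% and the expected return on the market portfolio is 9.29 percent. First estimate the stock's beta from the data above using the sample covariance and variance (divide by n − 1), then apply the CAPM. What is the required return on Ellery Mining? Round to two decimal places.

Mean R_i = (0.5 + 5.0 − 15.3 + 18.3 − 2.4 + 13.2) / 6 = 3.2167%
Mean R_m = (0.4 + 6.2 − 8.5 + 11.4 − 1.3 + 5.2) / 6 = 2.2333%
Σ(R_i − R̄_i)(R_m − R̄_m) = 398.5267  ⇒  Cov = 398.5267 / 5 = 79.7053
Σ(R_m − R̄_m)² = 239.6133  ⇒  Var(R_m) = 239.6133 / 5 = 47.9227
β = Cov / Var(R_m) = 79.7053 / 47.9227 = 1.6632
MRP = 9.29% − 2.31% = 6.98%
E(R) = R_f + β × MRP = 2.31% + 1.6632 × 6.98% = 13.92%

13.92%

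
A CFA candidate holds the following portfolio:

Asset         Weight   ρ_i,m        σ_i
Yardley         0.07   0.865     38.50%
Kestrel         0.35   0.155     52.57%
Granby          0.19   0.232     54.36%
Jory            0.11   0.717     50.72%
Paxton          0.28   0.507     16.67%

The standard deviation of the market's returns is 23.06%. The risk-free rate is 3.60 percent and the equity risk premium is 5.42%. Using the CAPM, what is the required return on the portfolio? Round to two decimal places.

β_Yardley = 0.865 × 38.50% / 23.06% = 1.4442
β_Kestrel = 0.155 × 52.57% / 23.06% = 0.3534
β_Granby = 0.232 × 54.36% / 23.06% = 0.5469
β_Jory = 0.717 × 50.72% / 23.06% = 1.5770
β_Paxton = 0.507 × 16.67% / 23.06% = 0.3665
β_P = Σ w_i β_i = 0.07×1.4442 + 0.35×0.3534 + 0.19×0.5469 + 0.11×1.5770 + 0.28×0.3665 = 0.6048
E(R_P) = R_f + β_P × MRP = 3.60% + 0.6048 × 5.42% = 6.88%

6.88%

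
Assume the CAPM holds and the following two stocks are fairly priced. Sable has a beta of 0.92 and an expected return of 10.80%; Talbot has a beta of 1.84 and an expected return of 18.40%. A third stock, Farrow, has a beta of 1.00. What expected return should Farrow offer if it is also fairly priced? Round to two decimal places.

11.46%

MRP (SML slope) = (18.40% − 10.80%) / (1.84 − 0.92) = 7.60% / 0.92 = 8.2609%
R_f (intercept) = 10.80% − 0.92 × 8.2609% = 3.2000%
E(R_Farrow) = R_f + β × MRP = 3.2000% + 1.00 × 8.2609% = 11.46%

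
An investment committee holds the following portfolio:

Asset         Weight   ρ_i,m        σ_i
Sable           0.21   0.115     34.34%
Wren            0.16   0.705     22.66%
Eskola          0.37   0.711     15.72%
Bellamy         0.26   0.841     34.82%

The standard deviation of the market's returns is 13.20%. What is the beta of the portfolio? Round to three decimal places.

1.147

β_Sable = 0.115 × 34.34% / 13.20% = 0.2992
β_Wren = 0.705 × 22.66% / 13.20% = 1.2103
β_Eskola = 0.711 × 15.72% / 13.20% = 0.8467
β_Bellamy = 0.841 × 34.82% / 13.20% = 2.2185
β_P = Σ w_i β_i = 0.21×0.2992 + 0.16×1.2103 + 0.37×0.8467 + 0.26×2.2185 = 1.1466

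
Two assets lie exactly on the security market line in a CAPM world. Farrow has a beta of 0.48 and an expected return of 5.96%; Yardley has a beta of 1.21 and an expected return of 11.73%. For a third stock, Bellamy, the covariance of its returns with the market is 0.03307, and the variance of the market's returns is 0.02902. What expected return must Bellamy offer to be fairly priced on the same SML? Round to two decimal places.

MRP = (11.73% − 5.96%) / (1.21 − 0.48) = 7.9041%
R_f = 5.96% − 0.48 × 7.9041% = 2.1660%
β_Bellamy = Cov / Var(R_m) = 0.03307 / 0.02902 = 1.1396
E(R_Bellamy) = R_f + β × MRP = 2.1660% + 1.1396 × 7.9041% = 11.17%

11.17%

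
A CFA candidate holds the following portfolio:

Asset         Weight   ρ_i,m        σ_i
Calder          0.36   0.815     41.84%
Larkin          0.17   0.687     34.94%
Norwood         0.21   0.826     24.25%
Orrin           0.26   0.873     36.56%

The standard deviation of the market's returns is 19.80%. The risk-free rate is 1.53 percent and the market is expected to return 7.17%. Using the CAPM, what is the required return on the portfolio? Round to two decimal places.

9.75%

β_Calder = 0.815 × 41.84% / 19.80% = 1.7222
β_Larkin = 0.687 × 34.94% / 19.80% = 1.2123
β_Norwood = 0.826 × 24.25% / 19.80% = 1.0116
β_Orrin = 0.873 × 36.56% / 19.80% = 1.6120
β_P = Σ w_i β_i = 0.36×1.7222 + 0.17×1.2123 + 0.21×1.0116 + 0.26×1.6120 = 1.4576
MRP = 7.17% − 1.53% = 5.64%
E(R_P) = R_f + β_P × MRP = 1.53% + 1.4576 × 5.64% = 9.75%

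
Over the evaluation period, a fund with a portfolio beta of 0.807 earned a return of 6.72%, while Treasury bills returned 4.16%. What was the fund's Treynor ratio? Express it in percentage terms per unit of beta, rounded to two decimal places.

3.17%

Treynor = (R_P − R_f) / β_P = (6.72% − 4.16%) / 0.8070 = 2.56% / 0.8070 = 3.17%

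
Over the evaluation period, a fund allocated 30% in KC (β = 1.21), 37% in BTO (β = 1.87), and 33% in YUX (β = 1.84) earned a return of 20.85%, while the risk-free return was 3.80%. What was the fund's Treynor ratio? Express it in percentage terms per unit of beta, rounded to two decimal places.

10.26%

β_P = 0.30×1.21 + 0.37×1.87 + 0.33×1.84 = 1.6621
Treynor = (R_P − R_f) / β_P = (20.85% − 3.80%) / 1.6621 = 17.05% / 1.6621 = 10.26%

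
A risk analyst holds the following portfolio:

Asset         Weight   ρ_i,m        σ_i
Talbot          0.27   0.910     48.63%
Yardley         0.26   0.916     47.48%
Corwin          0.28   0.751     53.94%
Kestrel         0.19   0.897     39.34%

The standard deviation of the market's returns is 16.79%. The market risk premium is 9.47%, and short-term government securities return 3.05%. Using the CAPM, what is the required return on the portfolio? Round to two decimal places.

β_Talbot = 0.910 × 48.63% / 16.79% = 2.6357
β_Yardley = 0.916 × 47.48% / 16.79% = 2.5903
β_Corwin = 0.751 × 53.94% / 16.79% = 2.4127
β_Kestrel = 0.897 × 39.34% / 16.79% = 2.1017
β_P = Σ w_i β_i = 0.27×2.6357 + 0.26×2.5903 + 0.28×2.4127 + 0.19×2.1017 = 2.4600
E(R_P) = R_f + β_P × MRP = 3.05% + 2.4600 × 9.47% = 26.35%

26.35%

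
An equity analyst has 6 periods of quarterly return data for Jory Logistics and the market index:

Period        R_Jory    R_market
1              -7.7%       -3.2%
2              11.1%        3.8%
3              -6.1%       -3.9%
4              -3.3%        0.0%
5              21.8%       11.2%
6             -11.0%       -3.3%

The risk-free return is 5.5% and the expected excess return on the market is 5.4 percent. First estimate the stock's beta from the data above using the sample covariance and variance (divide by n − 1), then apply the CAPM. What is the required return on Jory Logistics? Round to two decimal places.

16.99%

Mean R_i = (-7.7 + 11.1 − 6.1 − 3.3 + 21.8 − 11.0) / 6 = 0.8000%
Mean R_m = (-3.2 + 3.8 − 3.9 + 0.0 + 11.2 − 3.3) / 6 = 0.7667%
Σ(R_i − R̄_i)(R_m − R̄_m) = 367.3900  ⇒  Cov = 367.3900 / 5 = 73.4780
Σ(R_m − R̄_m)² = 172.6933  ⇒  Var(R_m) = 172.6933 / 5 = 34.5387
β = Cov / Var(R_m) = 73.4780 / 34.5387 = 2.1274
E(R) = R_f + β × MRP = 5.5% + 2.1274 × 5.4% = 16.99%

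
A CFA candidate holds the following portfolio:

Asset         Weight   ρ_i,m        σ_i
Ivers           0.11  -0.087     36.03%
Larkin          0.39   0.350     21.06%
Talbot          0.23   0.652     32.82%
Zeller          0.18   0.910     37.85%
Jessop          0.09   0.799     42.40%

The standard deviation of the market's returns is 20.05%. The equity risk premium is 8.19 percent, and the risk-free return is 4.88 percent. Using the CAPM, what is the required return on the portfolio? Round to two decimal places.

11.70%

β_Ivers = -0.087 × 36.03% / 20.05% = -0.1563
β_Larkin = 0.350 × 21.06% / 20.05% = 0.3676
β_Talbot = 0.652 × 32.82% / 20.05% = 1.0673
β_Zeller = 0.910 × 37.85% / 20.05% = 1.7179
β_Jessop = 0.799 × 42.40% / 20.05% = 1.6897
β_P = Σ w_i β_i = 0.11×-0.1563 + 0.39×0.3676 + 0.23×1.0673 + 0.18×1.7179 + 0.09×1.6897 = 0.8329
E(R_P) = R_f + β_P × MRP = 4.88% + 0.8329 × 8.19% = 11.70%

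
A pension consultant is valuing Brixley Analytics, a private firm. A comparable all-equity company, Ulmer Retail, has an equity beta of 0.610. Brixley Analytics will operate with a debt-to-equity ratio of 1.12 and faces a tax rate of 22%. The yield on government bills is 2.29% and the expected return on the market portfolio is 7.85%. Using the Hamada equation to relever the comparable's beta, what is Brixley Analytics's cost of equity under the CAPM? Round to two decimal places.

β_L = β_U × [1 + (1 − t)(D/E)] = 0.610 × [1 + (1 − 0.22) × 1.12]
    = 0.610 × [1 + 0.78 × 1.12] = 0.610 × 1.8736 = 1.1429
MRP = 7.85% − 2.29% = 5.56%
E(R) = R_f + β_L × MRP = 2.29% + 1.1429 × 5.56% = 8.64%

8.64%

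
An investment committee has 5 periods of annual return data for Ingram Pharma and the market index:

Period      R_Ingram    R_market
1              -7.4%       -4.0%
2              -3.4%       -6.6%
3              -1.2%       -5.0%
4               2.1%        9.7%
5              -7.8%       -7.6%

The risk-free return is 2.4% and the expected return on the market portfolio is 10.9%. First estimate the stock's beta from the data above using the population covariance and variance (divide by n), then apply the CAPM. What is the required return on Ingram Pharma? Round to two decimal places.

Mean R_i = (-7.4 − 3.4 − 1.2 + 2.1 − 7.8) / 5 = -3.5400%
Mean R_m = (-4.0 − 6.6 − 5.0 + 9.7 − 7.6) / 5 = -2.7000%
Σ(R_i − R̄_i)(R_m − R̄_m) = 89.9000  ⇒  Cov = 89.9000 / 5 = 17.9800
Σ(R_m − R̄_m)² = 199.9600  ⇒  Var(R_m) = 199.9600 / 5 = 39.9920
β = Cov / Var(R_m) = 17.9800 / 39.9920 = 0.4496
MRP = 10.9% − 2.4% = 8.50%
E(R) = R_f + β × MRP = 2.4% + 0.4496 × 8.5% = 6.22%

6.22%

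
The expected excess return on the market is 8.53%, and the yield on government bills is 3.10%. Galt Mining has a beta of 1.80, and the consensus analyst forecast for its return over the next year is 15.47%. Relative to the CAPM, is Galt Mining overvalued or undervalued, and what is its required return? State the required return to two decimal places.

Overvalued; required return 18.45%

Required return = R_f + β·MRP = 3.10% + 1.80 × 8.53% = 18.45%
Forecast 15.47% < required 18.45% → the stock plots below the SML → overvalued.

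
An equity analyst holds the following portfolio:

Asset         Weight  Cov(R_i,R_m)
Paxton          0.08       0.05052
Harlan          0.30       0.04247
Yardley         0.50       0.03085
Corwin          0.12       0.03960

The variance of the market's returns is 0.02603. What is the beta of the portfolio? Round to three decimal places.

β_Paxton = 0.05052 / 0.02603 = 1.9408
β_Harlan = 0.04247 / 0.02603 = 1.6316
β_Yardley = 0.03085 / 0.02603 = 1.1852
β_Corwin = 0.03960 / 0.02603 = 1.5213
β_P = Σ w_i β_i = 0.08×1.9408 + 0.30×1.6316 + 0.50×1.1852 + 0.12×1.5213 = 1.4199

1.420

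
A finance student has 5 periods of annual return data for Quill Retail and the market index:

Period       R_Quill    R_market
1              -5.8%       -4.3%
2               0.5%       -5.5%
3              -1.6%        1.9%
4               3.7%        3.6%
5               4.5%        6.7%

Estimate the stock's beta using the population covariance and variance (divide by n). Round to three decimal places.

Mean R_i = (-5.8 + 0.5 − 1.6 + 3.7 + 4.5) / 5 = 0.2600%
Mean R_m = (-4.3 − 5.5 + 1.9 + 3.6 + 6.7) / 5 = 0.4800%
Σ(R_i − R̄_i)(R_m − R̄_m) = 61.9960  ⇒  Cov = 61.9960 / 5 = 12.3992
Σ(R_m − R̄_m)² = 109.0480  ⇒  Var(R_m) = 109.0480 / 5 = 21.8096
β = Cov / Var(R_m) = 12.3992 / 21.8096 = 0.5685

0.569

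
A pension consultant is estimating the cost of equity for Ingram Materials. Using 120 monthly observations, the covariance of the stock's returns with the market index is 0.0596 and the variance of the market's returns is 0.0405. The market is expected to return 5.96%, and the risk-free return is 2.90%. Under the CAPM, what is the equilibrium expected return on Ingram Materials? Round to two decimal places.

β = Cov(R_i, R_m) / Var(R_m) = 0.0596 / 0.0405 = 1.4716
MRP = 5.96% − 2.90% = 3.06%
E(R) = R_f + β × MRP = 2.90% + 1.4716 × 3.06% = 7.40%

7.40%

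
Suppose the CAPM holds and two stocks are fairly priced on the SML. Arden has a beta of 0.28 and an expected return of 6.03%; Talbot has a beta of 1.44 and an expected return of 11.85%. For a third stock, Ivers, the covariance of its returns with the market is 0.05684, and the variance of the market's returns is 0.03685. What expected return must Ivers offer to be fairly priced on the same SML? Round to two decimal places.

12.36%

MRP = (11.85% − 6.03%) / (1.44 − 0.28) = 5.0172%
R_f = 6.03% − 0.28 × 5.0172% = 4.6252%
β_Ivers = Cov / Var(R_m) = 0.05684 / 0.03685 = 1.5425
E(R_Ivers) = R_f + β × MRP = 4.6252% + 1.5425 × 5.0172% = 12.36%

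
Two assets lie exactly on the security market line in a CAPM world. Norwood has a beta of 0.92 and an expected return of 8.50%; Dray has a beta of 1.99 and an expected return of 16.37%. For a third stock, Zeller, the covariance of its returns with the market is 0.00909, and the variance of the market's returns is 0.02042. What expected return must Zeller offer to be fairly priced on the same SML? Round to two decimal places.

5.01%

MRP = (16.37% − 8.50%) / (1.99 − 0.92) = 7.3551%
R_f = 8.50% − 0.92 × 7.3551% = 1.7333%
β_Zeller = Cov / Var(R_m) = 0.00909 / 0.02042 = 0.4452
E(R_Zeller) = R_f + β × MRP = 1.7333% + 0.4452 × 7.3551% = 5.01%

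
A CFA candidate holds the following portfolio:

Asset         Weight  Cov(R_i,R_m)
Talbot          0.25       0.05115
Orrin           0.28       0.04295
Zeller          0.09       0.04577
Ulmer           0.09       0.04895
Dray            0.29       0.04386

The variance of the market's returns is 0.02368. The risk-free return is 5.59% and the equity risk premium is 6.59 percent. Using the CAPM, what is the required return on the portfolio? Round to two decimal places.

18.41%

β_Talbot = 0.05115 / 0.02368 = 2.1601
β_Orrin = 0.04295 / 0.02368 = 1.8138
β_Zeller = 0.04577 / 0.02368 = 1.9329
β_Ulmer = 0.04895 / 0.02368 = 2.0671
β_Dray = 0.04386 / 0.02368 = 1.8522
β_P = Σ w_i β_i = 0.25×2.1601 + 0.28×1.8138 + 0.09×1.9329 + 0.09×2.0671 + 0.29×1.8522 = 1.9450
E(R_P) = R_f + β_P × MRP = 5.59% + 1.9450 × 6.59% = 18.41%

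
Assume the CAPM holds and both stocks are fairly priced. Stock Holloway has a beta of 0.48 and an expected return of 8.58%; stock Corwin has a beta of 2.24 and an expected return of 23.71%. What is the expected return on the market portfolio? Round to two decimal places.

Both satisfy E(R) = R_f + β·MRP, so the slope of the SML is
MRP = (23.71% − 8.58%) / (2.24 − 0.48) = 15.13% / 1.76 = 8.5966%
R_f = E(R_Holloway) − β_Holloway·MRP = 8.58% − 0.48 × 8.5966% = 4.4536%
E(R_m) = R_f + MRP = 4.4536% + 8.5966% = 13.05%

13.05%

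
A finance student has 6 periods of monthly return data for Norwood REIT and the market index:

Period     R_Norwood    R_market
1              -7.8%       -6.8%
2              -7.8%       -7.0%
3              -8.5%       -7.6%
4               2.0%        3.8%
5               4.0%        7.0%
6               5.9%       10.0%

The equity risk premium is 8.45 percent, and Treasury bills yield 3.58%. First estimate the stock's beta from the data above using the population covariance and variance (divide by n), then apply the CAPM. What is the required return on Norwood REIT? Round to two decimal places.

Mean R_i = (-7.8 − 7.8 − 8.5 + 2.0 + 4.0 + 5.9) / 6 = -2.0333%
Mean R_m = (-6.8 − 7.0 − 7.6 + 3.8 + 7.0 + 10.0) / 6 = -0.1000%
Σ(R_i − R̄_i)(R_m − R̄_m) = 265.6200  ⇒  Cov = 265.6200 / 6 = 44.2700
Σ(R_m − R̄_m)² = 316.3800  ⇒  Var(R_m) = 316.3800 / 6 = 52.7300
β = Cov / Var(R_m) = 44.2700 / 52.7300 = 0.8396
E(R) = R_f + β × MRP = 3.58% + 0.8396 × 8.45% = 10.67%

10.67%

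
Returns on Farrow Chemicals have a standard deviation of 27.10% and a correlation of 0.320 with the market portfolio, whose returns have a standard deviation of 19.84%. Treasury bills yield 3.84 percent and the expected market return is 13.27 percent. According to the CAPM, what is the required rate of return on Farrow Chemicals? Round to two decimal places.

β = ρ × σ_i / σ_m = 0.320 × 27.10% / 19.84% = 0.4371
MRP = 13.27% − 3.84% = 9.43%
E(R) = 3.84% + 0.4371 × 9.43% = 7.96%

7.96%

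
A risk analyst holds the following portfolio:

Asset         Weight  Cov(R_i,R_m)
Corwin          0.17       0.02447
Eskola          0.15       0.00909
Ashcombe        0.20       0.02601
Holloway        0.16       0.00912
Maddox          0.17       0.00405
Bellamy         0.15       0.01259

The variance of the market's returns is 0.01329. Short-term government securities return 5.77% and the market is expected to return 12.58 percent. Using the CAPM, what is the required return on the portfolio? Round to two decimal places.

13.33%

β_Corwin = 0.02447 / 0.01329 = 1.8412
β_Eskola = 0.00909 / 0.01329 = 0.6840
β_Ashcombe = 0.02601 / 0.01329 = 1.9571
β_Holloway = 0.00912 / 0.01329 = 0.6862
β_Maddox = 0.00405 / 0.01329 = 0.3047
β_Bellamy = 0.01259 / 0.01329 = 0.9473
β_P = Σ w_i β_i = 0.17×1.8412 + 0.15×0.6840 + 0.20×1.9571 + 0.16×0.6862 + 0.17×0.3047 + 0.15×0.9473 = 1.1107
MRP = 12.58% − 5.77% = 6.81%
E(R_P) = R_f + β_P × MRP = 5.77% + 1.1107 × 6.81% = 13.33%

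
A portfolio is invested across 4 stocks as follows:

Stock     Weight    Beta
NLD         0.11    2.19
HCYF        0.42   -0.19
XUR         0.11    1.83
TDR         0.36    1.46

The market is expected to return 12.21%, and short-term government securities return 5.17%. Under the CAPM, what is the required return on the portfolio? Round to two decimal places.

β_P = Σ w_i β_i = 0.11×2.19 + 0.42×-0.19 + 0.11×1.83 + 0.36×1.46 = 0.8880
MRP = 12.21% − 5.17% = 7.04%
E(R_P) = R_f + β_P × MRP = 5.17% + 0.8880 × 7.04% = 11.42%

11.42%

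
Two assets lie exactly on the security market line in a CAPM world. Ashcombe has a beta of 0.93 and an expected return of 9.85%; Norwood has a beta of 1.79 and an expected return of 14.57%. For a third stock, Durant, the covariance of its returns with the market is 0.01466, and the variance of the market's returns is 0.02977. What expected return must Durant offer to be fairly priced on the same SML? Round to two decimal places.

7.45%

MRP = (14.57% − 9.85%) / (1.79 − 0.93) = 5.4884%
R_f = 9.85% − 0.93 × 5.4884% = 4.7458%
β_Durant = Cov / Var(R_m) = 0.01466 / 0.02977 = 0.4924
E(R_Durant) = R_f + β × MRP = 4.7458% + 0.4924 × 5.4884% = 7.45%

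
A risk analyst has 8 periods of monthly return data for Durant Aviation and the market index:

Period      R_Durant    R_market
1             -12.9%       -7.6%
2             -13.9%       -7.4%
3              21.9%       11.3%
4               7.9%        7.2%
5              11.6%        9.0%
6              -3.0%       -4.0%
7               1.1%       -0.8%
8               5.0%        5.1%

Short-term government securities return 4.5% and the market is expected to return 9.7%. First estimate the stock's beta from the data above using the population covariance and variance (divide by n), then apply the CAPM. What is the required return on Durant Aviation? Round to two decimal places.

12.63%

Mean R_i = (-12.9 − 13.9 + 21.9 + 7.9 + 11.6 − 3.0 + 1.1 + 5.0) / 8 = 2.2125%
Mean R_m = (-7.6 − 7.4 + 11.3 + 7.2 + 9.0 − 4.0 − 0.8 + 5.1) / 8 = 1.6000%
Σ(R_i − R̄_i)(R_m − R̄_m) = 617.9500  ⇒  Cov = 617.9500 / 8 = 77.2438
Σ(R_m − R̄_m)² = 395.2200  ⇒  Var(R_m) = 395.2200 / 8 = 49.4025
β = Cov / Var(R_m) = 77.2438 / 49.4025 = 1.5636
MRP = 9.7% − 4.5% = 5.20%
E(R) = R_f + β × MRP = 4.5% + 1.5636 × 5.2% = 12.63%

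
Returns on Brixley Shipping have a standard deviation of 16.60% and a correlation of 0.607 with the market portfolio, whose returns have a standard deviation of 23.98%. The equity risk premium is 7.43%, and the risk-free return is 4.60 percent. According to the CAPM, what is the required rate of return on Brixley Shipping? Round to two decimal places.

7.72%

β = ρ × σ_i / σ_m = 0.607 × 16.60% / 23.98% = 0.4202
E(R) = 4.60% + 0.4202 × 7.43% = 7.72%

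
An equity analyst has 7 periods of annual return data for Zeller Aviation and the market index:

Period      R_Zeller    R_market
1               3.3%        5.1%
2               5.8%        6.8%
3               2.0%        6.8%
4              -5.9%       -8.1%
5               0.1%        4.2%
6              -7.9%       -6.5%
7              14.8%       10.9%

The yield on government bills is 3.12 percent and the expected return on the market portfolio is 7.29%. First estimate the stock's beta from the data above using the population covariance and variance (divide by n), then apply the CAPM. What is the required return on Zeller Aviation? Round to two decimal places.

7.12%

Mean R_i = (3.3 + 5.8 + 2.0 − 5.9 + 0.1 − 7.9 + 14.8) / 7 = 1.7429%
Mean R_m = (5.1 + 6.8 + 6.8 − 8.1 + 4.2 − 6.5 + 10.9) / 7 = 2.7429%
Σ(R_i − R̄_i)(R_m − R̄_m) = 297.2871  ⇒  Cov = 297.2871 / 7 = 42.4696
Σ(R_m − R̄_m)² = 310.1371  ⇒  Var(R_m) = 310.1371 / 7 = 44.3053
β = Cov / Var(R_m) = 42.4696 / 44.3053 = 0.9586
MRP = 7.29% − 3.12% = 4.17%
E(R) = R_f + β × MRP = 3.12% + 0.9586 × 4.17% = 7.12%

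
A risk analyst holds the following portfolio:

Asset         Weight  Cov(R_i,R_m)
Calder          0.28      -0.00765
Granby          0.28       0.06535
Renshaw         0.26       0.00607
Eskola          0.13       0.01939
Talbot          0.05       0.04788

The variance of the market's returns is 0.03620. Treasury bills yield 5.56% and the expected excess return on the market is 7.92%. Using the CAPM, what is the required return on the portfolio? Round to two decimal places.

β_Calder = -0.00765 / 0.03620 = -0.2113
β_Granby = 0.06535 / 0.03620 = 1.8052
β_Renshaw = 0.00607 / 0.03620 = 0.1677
β_Eskola = 0.01939 / 0.03620 = 0.5356
β_Talbot = 0.04788 / 0.03620 = 1.3227
β_P = Σ w_i β_i = 0.28×-0.2113 + 0.28×1.8052 + 0.26×0.1677 + 0.13×0.5356 + 0.05×1.3227 = 0.6257
E(R_P) = R_f + β_P × MRP = 5.56% + 0.6257 × 7.92% = 10.52%

10.52%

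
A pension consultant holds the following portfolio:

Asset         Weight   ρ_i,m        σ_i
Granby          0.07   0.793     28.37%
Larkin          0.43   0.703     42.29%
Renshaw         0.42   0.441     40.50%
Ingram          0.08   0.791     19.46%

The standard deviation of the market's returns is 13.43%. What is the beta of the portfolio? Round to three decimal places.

1.719

β_Granby = 0.793 × 28.37% / 13.43% = 1.6752
β_Larkin = 0.703 × 42.29% / 13.43% = 2.2137
β_Renshaw = 0.441 × 40.50% / 13.43% = 1.3299
β_Ingram = 0.791 × 19.46% / 13.43% = 1.1462
β_P = Σ w_i β_i = 0.07×1.6752 + 0.43×2.2137 + 0.42×1.3299 + 0.08×1.1462 = 1.7194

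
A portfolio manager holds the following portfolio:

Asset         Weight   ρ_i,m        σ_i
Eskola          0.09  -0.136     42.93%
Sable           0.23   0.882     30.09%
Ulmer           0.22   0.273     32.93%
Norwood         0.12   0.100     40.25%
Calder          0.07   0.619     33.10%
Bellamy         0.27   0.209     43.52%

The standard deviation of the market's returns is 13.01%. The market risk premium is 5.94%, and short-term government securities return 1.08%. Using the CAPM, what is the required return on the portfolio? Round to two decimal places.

6.53%

β_Eskola = -0.136 × 42.93% / 13.01% = -0.4488
β_Sable = 0.882 × 30.09% / 13.01% = 2.0399
β_Ulmer = 0.273 × 32.93% / 13.01% = 0.6910
β_Norwood = 0.100 × 40.25% / 13.01% = 0.3094
β_Calder = 0.619 × 33.10% / 13.01% = 1.5749
β_Bellamy = 0.209 × 43.52% / 13.01% = 0.6991
β_P = Σ w_i β_i = 0.09×-0.4488 + 0.23×2.0399 + 0.22×0.6910 + 0.12×0.3094 + 0.07×1.5749 + 0.27×0.6991 = 0.9169
E(R_P) = R_f + β_P × MRP = 1.08% + 0.9169 × 5.94% = 6.53%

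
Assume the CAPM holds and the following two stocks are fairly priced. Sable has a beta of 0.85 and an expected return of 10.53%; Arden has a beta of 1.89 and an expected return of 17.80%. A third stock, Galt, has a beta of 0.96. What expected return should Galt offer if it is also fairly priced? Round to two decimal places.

MRP (SML slope) = (17.80% − 10.53%) / (1.89 − 0.85) = 7.27% / 1.04 = 6.9904%
R_f (intercept) = 10.53% − 0.85 × 6.9904% = 4.5882%
E(R_Galt) = R_f + β × MRP = 4.5882% + 0.96 × 6.9904% = 11.30%

11.30%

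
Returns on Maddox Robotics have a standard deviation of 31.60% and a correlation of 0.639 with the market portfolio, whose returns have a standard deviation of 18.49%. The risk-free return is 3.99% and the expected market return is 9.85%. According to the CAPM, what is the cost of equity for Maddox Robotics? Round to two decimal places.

β = ρ × σ_i / σ_m = 0.639 × 31.60% / 18.49% = 1.0921
MRP = 9.85% − 3.99% = 5.86%
E(R) = 3.99% + 1.0921 × 5.86% = 10.39%

10.39%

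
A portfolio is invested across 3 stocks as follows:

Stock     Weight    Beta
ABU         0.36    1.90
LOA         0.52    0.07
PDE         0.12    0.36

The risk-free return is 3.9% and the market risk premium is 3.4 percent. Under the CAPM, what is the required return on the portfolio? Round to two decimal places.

β_P = Σ w_i β_i = 0.36×1.90 + 0.52×0.07 + 0.12×0.36 = 0.7636
E(R_P) = R_f + β_P × MRP = 3.9% + 0.7636 × 3.4% = 6.50%

6.50%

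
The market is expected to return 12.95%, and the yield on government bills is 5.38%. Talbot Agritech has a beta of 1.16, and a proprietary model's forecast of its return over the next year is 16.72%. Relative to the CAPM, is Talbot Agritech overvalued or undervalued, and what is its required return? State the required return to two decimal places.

Undervalued; required return 14.16%

MRP = 12.95% − 5.38% = 7.57%
Required return = R_f + β·MRP = 5.38% + 1.16 × 7.57% = 14.16%
Forecast 16.72% > required 14.16% → the stock plots above the SML → undervalued.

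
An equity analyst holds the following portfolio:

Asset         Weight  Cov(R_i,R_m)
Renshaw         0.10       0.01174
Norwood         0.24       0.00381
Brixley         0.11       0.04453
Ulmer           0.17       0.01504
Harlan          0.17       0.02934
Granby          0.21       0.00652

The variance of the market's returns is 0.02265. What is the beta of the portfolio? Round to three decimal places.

β_Renshaw = 0.01174 / 0.02265 = 0.5183
β_Norwood = 0.00381 / 0.02265 = 0.1682
β_Brixley = 0.04453 / 0.02265 = 1.9660
β_Ulmer = 0.01504 / 0.02265 = 0.6640
β_Harlan = 0.02934 / 0.02265 = 1.2954
β_Granby = 0.00652 / 0.02265 = 0.2879
β_P = Σ w_i β_i = 0.10×0.5183 + 0.24×0.1682 + 0.11×1.9660 + 0.17×0.6640 + 0.17×1.2954 + 0.21×0.2879 = 0.7020

0.702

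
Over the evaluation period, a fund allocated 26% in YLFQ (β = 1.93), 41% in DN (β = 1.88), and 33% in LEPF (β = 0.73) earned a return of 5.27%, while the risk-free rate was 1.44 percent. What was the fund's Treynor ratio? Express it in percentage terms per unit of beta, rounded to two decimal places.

β_P = 0.26×1.93 + 0.41×1.88 + 0.33×0.73 = 1.5135
Treynor = (R_P − R_f) / β_P = (5.27% − 1.44%) / 1.5135 = 3.83% / 1.5135 = 2.53%

2.53%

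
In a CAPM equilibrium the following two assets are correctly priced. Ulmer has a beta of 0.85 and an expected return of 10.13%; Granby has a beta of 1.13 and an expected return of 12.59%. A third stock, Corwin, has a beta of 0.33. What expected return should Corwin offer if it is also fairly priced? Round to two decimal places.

MRP (SML slope) = (12.59% − 10.13%) / (1.13 − 0.85) = 2.46% / 0.28 = 8.7857%
R_f (intercept) = 10.13% − 0.85 × 8.7857% = 2.6622%
E(R_Corwin) = R_f + β × MRP = 2.6622% + 0.33 × 8.7857% = 5.56%

5.56%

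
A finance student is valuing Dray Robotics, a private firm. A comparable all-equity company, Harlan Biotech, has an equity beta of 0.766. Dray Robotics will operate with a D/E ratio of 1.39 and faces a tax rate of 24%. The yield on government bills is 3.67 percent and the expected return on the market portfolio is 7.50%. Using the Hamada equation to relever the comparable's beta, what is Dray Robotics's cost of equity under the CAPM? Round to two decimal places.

9.70%

β_L = β_U × [1 + (1 − t)(D/E)] = 0.766 × [1 + (1 − 0.24) × 1.39]
    = 0.766 × [1 + 0.76 × 1.39] = 0.766 × 2.0564 = 1.5752
MRP = 7.50% − 3.67% = 3.83%
E(R) = R_f + β_L × MRP = 3.67% + 1.5752 × 3.83% = 9.70%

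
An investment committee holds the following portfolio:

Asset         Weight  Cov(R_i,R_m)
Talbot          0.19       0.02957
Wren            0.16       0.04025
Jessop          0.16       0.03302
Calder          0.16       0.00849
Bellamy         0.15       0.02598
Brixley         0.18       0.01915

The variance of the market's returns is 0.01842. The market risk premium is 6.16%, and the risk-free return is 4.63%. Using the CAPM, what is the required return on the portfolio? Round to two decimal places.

13.34%

β_Talbot = 0.02957 / 0.01842 = 1.6053
β_Wren = 0.04025 / 0.01842 = 2.1851
β_Jessop = 0.03302 / 0.01842 = 1.7926
β_Calder = 0.00849 / 0.01842 = 0.4609
β_Bellamy = 0.02598 / 0.01842 = 1.4104
β_Brixley = 0.01915 / 0.01842 = 1.0396
β_P = Σ w_i β_i = 0.19×1.6053 + 0.16×2.1851 + 0.16×1.7926 + 0.16×0.4609 + 0.15×1.4104 + 0.18×1.0396 = 1.4139
E(R_P) = R_f + β_P × MRP = 4.63% + 1.4139 × 6.16% = 13.34%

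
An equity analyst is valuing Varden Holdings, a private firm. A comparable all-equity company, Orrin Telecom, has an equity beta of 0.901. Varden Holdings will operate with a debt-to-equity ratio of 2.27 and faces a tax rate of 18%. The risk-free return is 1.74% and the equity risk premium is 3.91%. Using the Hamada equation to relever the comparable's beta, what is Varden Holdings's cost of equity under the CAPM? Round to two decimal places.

β_L = β_U × [1 + (1 − t)(D/E)] = 0.901 × [1 + (1 − 0.18) × 2.27]
    = 0.901 × [1 + 0.82 × 2.27] = 0.901 × 2.8614 = 2.5781
E(R) = R_f + β_L × MRP = 1.74% + 2.5781 × 3.91% = 11.82%

11.82%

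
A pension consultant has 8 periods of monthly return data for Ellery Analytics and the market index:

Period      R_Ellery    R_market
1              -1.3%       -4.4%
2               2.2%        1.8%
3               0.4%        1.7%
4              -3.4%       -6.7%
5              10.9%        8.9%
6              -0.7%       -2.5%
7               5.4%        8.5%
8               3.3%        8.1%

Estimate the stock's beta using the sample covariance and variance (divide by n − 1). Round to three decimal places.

0.652

Mean R_i = (-1.3 + 2.2 + 0.4 − 3.4 + 10.9 − 0.7 + 5.4 + 3.3) / 8 = 2.1000%
Mean R_m = (-4.4 + 1.8 + 1.7 − 6.7 + 8.9 − 2.5 + 8.5 + 8.1) / 8 = 1.9250%
Σ(R_i − R̄_i)(R_m − R̄_m) = 172.1900  ⇒  Cov = 172.1900 / 7 = 24.5986
Σ(R_m − R̄_m)² = 264.0550  ⇒  Var(R_m) = 264.0550 / 7 = 37.7221
β = Cov / Var(R_m) = 24.5986 / 37.7221 = 0.6521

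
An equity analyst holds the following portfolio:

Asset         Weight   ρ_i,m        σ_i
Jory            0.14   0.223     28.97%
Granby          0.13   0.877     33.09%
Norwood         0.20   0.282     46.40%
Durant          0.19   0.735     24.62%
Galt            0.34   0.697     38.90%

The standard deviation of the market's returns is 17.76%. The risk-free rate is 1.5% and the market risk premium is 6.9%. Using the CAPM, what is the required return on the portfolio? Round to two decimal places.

β_Jory = 0.223 × 28.97% / 17.76% = 0.3638
β_Granby = 0.877 × 33.09% / 17.76% = 1.6340
β_Norwood = 0.282 × 46.40% / 17.76% = 0.7368
β_Durant = 0.735 × 24.62% / 17.76% = 1.0189
β_Galt = 0.697 × 38.90% / 17.76% = 1.5266
β_P = Σ w_i β_i = 0.14×0.3638 + 0.13×1.6340 + 0.20×0.7368 + 0.19×1.0189 + 0.34×1.5266 = 1.1233
E(R_P) = R_f + β_P × MRP = 1.5% + 1.1233 × 6.9% = 9.25%

9.25%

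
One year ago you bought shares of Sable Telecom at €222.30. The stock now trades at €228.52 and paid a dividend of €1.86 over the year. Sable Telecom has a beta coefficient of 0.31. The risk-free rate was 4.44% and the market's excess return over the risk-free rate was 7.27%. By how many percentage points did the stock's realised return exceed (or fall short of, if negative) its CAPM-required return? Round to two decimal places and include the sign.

-3.06%

Realised HPR = (P1 + D1 − P0) / P0 = (228.52 + 1.86 − 222.30) / 222.30 = 8.08 / 222.30 = 3.6347%
CAPM required = R_f + β·MRP = 4.44% + 0.31 × 7.27% = 6.6937%
α = realised − required = 3.6347% − 6.6937% = -3.06%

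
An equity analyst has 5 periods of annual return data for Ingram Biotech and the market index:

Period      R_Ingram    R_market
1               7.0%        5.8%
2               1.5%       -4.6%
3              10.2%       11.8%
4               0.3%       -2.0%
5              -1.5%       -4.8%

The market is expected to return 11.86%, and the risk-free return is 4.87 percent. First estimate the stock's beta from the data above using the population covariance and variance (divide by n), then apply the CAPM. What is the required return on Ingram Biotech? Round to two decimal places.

9.42%

Mean R_i = (7.0 + 1.5 + 10.2 + 0.3 − 1.5) / 5 = 3.5000%
Mean R_m = (5.8 − 4.6 + 11.8 − 2.0 − 4.8) / 5 = 1.2400%
Σ(R_i − R̄_i)(R_m − R̄_m) = 138.9600  ⇒  Cov = 138.9600 / 5 = 27.7920
Σ(R_m − R̄_m)² = 213.3920  ⇒  Var(R_m) = 213.3920 / 5 = 42.6784
β = Cov / Var(R_m) = 27.7920 / 42.6784 = 0.6512
MRP = 11.86% − 4.87% = 6.99%
E(R) = R_f + β × MRP = 4.87% + 0.6512 × 6.99% = 9.42%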